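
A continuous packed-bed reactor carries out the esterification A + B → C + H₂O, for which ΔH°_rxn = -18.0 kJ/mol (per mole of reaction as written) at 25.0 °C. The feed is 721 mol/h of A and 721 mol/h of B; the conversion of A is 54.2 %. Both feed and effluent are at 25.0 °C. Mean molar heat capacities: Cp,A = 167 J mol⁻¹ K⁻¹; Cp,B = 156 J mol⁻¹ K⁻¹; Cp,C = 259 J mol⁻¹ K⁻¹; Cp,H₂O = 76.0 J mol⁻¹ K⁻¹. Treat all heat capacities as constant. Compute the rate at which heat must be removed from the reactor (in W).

Q_out = 1950 W

Extent of reaction ξ = 0.542 × 721 = 390.78 mol/h
Reaction term: ξ·ΔH°_rxn = 390.78 × -18.0 = -7034.1 kJ/h
Q = ΔH = -7034.1 kJ/h = -1.9539 kW
Heat removed = 1953.9 W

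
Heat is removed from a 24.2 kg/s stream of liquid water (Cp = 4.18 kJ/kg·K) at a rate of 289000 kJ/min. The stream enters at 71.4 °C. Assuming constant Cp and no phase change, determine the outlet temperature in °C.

Q = 289000 kJ/min = 4816.7 kJ/s
ΔT = Q/(ṁ·Cp) = 4816.7/(24.2×4.18) = 47.616 K
T_out = 71.4 − 47.616 = 23.784 °C

T_out = 23.8 °C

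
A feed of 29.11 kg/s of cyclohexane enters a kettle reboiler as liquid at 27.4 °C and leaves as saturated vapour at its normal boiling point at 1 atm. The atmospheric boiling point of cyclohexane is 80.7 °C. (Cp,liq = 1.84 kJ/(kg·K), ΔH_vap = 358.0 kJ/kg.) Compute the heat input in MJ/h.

Q = 47800 MJ/h

liquid 27.4→80.7 °C: 98.072 kJ/kg
vaporisation at 80.7 °C: 358 kJ/kg
Δh = 98.072 + 358 = 456.07 kJ/kg
Q = ṁ·Δh = 29.11 kg/s × 456.07 kJ/kg = 13276 kJ/s
|Q| = 13276 kW = 47795 MJ/h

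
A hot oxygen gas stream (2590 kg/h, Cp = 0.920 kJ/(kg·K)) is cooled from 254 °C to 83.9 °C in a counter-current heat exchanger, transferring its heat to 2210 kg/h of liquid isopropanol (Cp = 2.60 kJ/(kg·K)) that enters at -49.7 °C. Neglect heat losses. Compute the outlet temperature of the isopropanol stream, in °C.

Heat released by hot stream: Q = 2590 × 0.920 × (254 − 83.9) = 405310 kJ/h
Energy balance on cold side (adiabatic exchanger): Q = ṁ_c·Cp_c·(T_c,out − T_c,in)
T_c,out = -49.7 + 405310/(2210 × 2.60) = 20.839 °C

T_c,out = 20.8 °C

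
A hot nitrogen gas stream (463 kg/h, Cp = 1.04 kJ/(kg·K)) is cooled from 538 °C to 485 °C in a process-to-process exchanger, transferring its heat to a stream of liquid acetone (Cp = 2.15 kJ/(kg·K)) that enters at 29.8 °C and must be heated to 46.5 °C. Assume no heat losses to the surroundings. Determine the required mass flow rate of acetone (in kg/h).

ṁ_c = 711 kg/h

Heat released by hot stream: Q = 463 × 1.04 × (538 − 485) = 25521 kJ/h
Energy balance on cold side (adiabatic exchanger): Q = ṁ_c·Cp_c·(T_c,out − T_c,in)
ṁ_c = 25521 / [2.15 × (46.5 − 29.8)] = 710.78 kg/h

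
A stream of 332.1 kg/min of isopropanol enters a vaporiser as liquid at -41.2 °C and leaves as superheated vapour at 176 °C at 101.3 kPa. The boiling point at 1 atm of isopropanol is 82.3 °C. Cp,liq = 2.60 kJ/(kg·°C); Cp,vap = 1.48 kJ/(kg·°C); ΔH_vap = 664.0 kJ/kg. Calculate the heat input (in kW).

liquid -41.2→82.3 °C: 321.1 kJ/kg
vaporisation at 82.3 °C: 664 kJ/kg
vapour 82.3→176 °C: 138.68 kJ/kg
Δh = 321.1 + 664 + 138.68 = 1123.8 kJ/kg
Q = ṁ·Δh = 332.1 kg/min × 1123.8 kJ/kg = 373210 kJ/min
|Q| = 6220.1 kW

Q = 6220 kW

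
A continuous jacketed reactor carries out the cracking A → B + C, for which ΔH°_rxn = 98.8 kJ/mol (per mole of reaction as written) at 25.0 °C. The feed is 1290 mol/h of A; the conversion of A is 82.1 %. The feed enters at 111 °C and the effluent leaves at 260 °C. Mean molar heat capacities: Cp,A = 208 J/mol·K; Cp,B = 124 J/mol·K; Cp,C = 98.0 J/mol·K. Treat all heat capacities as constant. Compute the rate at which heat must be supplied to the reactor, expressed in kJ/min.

Extent of reaction ξ = 0.821 × 1290 = 1059.1 mol/h
Reaction term: ξ·ΔH°_rxn = 1059.1 × 98.8 = 104640 kJ/h
Sensible, feed 111→25 °C: -23076 kJ/h
Outlet flows (mol/h): A 230.91, B 1059.1, C 1059.1
Sensible, products 25→260 °C: 66540 kJ/h
Q = ΔH = 148100 kJ/h = 41.139 kW
Heat supplied = 2468.4 kJ/min

Q_in = 2470 kJ/min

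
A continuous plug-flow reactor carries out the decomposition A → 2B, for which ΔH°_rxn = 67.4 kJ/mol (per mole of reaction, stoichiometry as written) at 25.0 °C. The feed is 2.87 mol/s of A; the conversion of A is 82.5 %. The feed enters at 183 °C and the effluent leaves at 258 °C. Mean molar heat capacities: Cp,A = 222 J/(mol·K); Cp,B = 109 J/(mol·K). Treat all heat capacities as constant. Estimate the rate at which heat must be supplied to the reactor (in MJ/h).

Q_in = 739 MJ/h

Extent of reaction ξ = 0.825 × 2.87 = 2.3678 mol/s
Reaction term: ξ·ΔH°_rxn = 2.3678 × 67.4 = 159.59 kJ/s
Sensible, feed 183→25 °C: -100.67 kJ/s
Outlet flows (mol/s): A 0.50225, B 4.7355
Sensible, products 25→258 °C: 146.25 kJ/s
Q = ΔH = 205.17 kJ/s = 205.17 kW
Heat supplied = 738.59 MJ/h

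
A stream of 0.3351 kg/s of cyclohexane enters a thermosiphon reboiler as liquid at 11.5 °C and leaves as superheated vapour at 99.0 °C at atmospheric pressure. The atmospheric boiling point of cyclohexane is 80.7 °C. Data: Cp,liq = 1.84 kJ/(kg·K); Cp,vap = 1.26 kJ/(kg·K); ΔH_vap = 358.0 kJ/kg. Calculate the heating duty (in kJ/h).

Q = 613000 kJ/h

liquid 11.5→80.7 °C: 127.33 kJ/kg
vaporisation at 80.7 °C: 358 kJ/kg
vapour 80.7→99.0 °C: 23.058 kJ/kg
Δh = 127.33 + 358 + 23.058 = 508.39 kJ/kg
Q = ṁ·Δh = 0.3351 kg/s × 508.39 kJ/kg = 170.36 kJ/s
|Q| = 170.36 kW = 613300 kJ/h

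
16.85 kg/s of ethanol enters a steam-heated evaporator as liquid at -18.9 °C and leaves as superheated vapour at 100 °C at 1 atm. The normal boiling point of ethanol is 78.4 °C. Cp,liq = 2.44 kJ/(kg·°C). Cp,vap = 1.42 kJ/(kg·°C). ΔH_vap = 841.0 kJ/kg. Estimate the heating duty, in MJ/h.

Q = 67300 MJ/h

liquid -18.9→78.4 °C: 237.41 kJ/kg
vaporisation at 78.4 °C: 841 kJ/kg
vapour 78.4→100 °C: 30.672 kJ/kg
Δh = 237.41 + 841 + 30.672 = 1109.1 kJ/kg
Q = ṁ·Δh = 16.85 kg/s × 1109.1 kJ/kg = 18688 kJ/s
|Q| = 18688 kW = 67277 MJ/h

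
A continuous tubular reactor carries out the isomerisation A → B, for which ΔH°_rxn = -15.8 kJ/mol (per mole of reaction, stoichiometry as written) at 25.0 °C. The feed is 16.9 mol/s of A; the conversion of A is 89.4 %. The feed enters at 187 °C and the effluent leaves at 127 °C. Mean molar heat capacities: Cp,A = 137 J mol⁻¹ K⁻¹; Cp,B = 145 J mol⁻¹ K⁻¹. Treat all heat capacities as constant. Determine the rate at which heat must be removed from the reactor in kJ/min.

Q_out = 21900 kJ/min

Extent of reaction ξ = 0.894 × 16.9 = 15.109 mol/s
Reaction term: ξ·ΔH°_rxn = 15.109 × -15.8 = -238.72 kJ/s
Sensible, feed 187→25 °C: -375.08 kJ/s
Outlet flows (mol/s): A 1.7914, B 15.109
Sensible, products 25→127 °C: 248.49 kJ/s
Q = ΔH = -365.31 kJ/s = -365.31 kW
Heat removed = 21918 kJ/min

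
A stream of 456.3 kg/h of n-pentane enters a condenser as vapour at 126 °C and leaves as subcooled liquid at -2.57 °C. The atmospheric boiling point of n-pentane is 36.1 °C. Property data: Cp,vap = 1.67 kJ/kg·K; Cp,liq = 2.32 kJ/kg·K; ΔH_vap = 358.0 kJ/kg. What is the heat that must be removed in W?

Q_c = 75800 W

vapour 126→36.1 °C: -150.13 kJ/kg
condensation at 36.1 °C: -358 kJ/kg
liquid 36.1→-2.57 °C: -89.714 kJ/kg
Δh = -150.13 + -358 + -89.714 = -597.85 kJ/kg
Q = ṁ·Δh = 456.3 kg/h × -597.85 kJ/kg = -272800 kJ/h
|Q| = 75.777 kW = 75777 W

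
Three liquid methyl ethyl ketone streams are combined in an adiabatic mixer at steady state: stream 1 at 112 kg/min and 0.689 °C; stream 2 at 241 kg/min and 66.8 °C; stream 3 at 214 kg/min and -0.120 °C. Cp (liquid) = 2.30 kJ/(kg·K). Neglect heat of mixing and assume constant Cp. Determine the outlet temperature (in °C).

Energy balance with Q = 0: Σ ṁᵢCp,ᵢ(T_out − Tᵢ) = 0
Σ ṁᵢCp,ᵢTᵢ = 112×2.30×0.689 + 241×2.30×66.8 + 214×2.30×-0.120 = 37146
Σ ṁᵢCp,ᵢ = 112×2.30 + 241×2.30 + 214×2.30 = 1304.1
T_out = 37146 / 1304.1 = 28.484 °C

T_out = 28.5 °C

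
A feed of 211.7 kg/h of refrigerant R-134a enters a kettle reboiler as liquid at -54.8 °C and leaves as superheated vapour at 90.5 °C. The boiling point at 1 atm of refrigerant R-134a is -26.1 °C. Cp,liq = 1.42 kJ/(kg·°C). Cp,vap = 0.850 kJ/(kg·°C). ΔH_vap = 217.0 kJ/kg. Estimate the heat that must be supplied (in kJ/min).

liquid -54.8→-26.1 °C: 40.754 kJ/kg
vaporisation at -26.1 °C: 217 kJ/kg
vapour -26.1→90.5 °C: 99.11 kJ/kg
Δh = 40.754 + 217 + 99.11 = 356.86 kJ/kg
Q = ṁ·Δh = 211.7 kg/h × 356.86 kJ/kg = 75548 kJ/h
|Q| = 20.986 kW = 1259.1 kJ/min

Q = 1260 kJ/min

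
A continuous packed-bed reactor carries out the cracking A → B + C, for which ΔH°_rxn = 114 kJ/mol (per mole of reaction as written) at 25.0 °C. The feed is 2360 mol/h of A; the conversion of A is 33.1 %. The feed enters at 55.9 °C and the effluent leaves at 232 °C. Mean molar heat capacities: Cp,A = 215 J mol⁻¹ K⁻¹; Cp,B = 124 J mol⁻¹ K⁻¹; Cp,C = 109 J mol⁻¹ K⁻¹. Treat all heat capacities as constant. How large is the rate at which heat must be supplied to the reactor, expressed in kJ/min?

Q_in = 3020 kJ/min

Extent of reaction ξ = 0.331 × 2360 = 781.16 mol/h
Reaction term: ξ·ΔH°_rxn = 781.16 × 114 = 89052 kJ/h
Sensible, feed 55.9→25 °C: -15679 kJ/h
Outlet flows (mol/h): A 1578.8, B 781.16, C 781.16
Sensible, products 25→232 °C: 107940 kJ/h
Q = ΔH = 181320 kJ/h = 50.366 kW
Heat supplied = 3021.9 kJ/min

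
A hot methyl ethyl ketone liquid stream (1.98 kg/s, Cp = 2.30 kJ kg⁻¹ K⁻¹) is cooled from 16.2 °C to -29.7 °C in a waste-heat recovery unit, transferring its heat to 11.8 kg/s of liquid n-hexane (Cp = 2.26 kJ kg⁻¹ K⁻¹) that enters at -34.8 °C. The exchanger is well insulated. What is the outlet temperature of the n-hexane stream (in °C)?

T_c,out = -27.0 °C

Heat released by hot stream: Q = 1.98 × 2.30 × (16.2 − -29.7) = 209.03 kJ/s
Energy balance on cold side (adiabatic exchanger): Q = ṁ_c·Cp_c·(T_c,out − T_c,in)
T_c,out = -34.8 + 209.03/(11.8 × 2.26) = -26.962 °C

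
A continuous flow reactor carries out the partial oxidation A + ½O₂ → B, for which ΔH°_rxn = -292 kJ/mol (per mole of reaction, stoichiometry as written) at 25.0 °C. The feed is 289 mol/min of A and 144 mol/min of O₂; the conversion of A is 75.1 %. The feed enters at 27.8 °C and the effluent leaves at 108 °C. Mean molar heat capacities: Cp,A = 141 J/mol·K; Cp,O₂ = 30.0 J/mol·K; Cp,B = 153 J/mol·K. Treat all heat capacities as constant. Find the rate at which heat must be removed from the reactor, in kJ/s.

Q_out = 997 kJ/s

Extent of reaction ξ = 0.751 × 289 = 217.04 mol/min
Reaction term: ξ·ΔH°_rxn = 217.04 × -292 = -63375 kJ/min
Sensible, feed 27.8→25 °C: -126.19 kJ/min
Outlet flows (mol/min): A 71.961, O₂ 35.481, B 217.04
Sensible, products 25→108 °C: 3686.7 kJ/min
Q = ΔH = -59815 kJ/min = -996.91 kW
Heat removed = 996.91 kJ/s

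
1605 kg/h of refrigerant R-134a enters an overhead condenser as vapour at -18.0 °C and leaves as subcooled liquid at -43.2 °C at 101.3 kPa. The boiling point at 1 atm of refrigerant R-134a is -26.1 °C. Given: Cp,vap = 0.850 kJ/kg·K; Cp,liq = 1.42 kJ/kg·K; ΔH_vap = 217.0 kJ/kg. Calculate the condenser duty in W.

vapour -18.0→-26.1 °C: -6.885 kJ/kg
condensation at -26.1 °C: -217 kJ/kg
liquid -26.1→-43.2 °C: -24.282 kJ/kg
Δh = -6.885 + -217 + -24.282 = -248.17 kJ/kg
Q = ṁ·Δh = 1605 kg/h × -248.17 kJ/kg = -398310 kJ/h
|Q| = 110.64 kW = 110640 W

Q_c = 111000 W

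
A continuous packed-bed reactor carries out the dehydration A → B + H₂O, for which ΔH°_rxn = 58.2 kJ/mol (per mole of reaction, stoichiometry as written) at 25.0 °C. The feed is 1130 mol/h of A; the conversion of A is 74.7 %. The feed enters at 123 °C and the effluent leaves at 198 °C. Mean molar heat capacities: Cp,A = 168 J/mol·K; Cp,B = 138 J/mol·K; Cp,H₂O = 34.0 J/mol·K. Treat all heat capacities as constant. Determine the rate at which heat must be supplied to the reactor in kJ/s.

Q_in = 17.8 kJ/s

Extent of reaction ξ = 0.747 × 1130 = 844.11 mol/h
Reaction term: ξ·ΔH°_rxn = 844.11 × 58.2 = 49127 kJ/h
Sensible, feed 123→25 °C: -18604 kJ/h
Outlet flows (mol/h): A 285.89, B 844.11, H₂O 844.11
Sensible, products 25→198 °C: 33426 kJ/h
Q = ΔH = 63949 kJ/h = 17.764 kW
Heat supplied = 17.764 kJ/s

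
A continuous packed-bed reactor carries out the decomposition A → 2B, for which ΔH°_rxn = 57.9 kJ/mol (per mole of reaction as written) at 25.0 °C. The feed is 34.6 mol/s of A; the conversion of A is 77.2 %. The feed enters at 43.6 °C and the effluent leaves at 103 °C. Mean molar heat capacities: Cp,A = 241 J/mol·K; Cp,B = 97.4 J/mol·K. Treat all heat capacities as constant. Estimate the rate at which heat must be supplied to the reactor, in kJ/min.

Extent of reaction ξ = 0.772 × 34.6 = 26.711 mol/s
Reaction term: ξ·ΔH°_rxn = 26.711 × 57.9 = 1546.6 kJ/s
Sensible, feed 43.6→25 °C: -155.1 kJ/s
Outlet flows (mol/s): A 7.8888, B 53.422
Sensible, products 25→103 °C: 554.15 kJ/s
Q = ΔH = 1945.6 kJ/s = 1945.6 kW
Heat supplied = 116740 kJ/min

Q_in = 117000 kJ/min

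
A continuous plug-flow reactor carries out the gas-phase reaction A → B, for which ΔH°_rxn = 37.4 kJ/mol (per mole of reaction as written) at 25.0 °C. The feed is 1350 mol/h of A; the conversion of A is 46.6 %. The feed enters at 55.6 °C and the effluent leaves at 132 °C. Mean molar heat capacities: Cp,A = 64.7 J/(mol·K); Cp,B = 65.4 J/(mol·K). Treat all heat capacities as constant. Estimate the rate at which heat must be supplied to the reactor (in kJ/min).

Extent of reaction ξ = 0.466 × 1350 = 629.1 mol/h
Reaction term: ξ·ΔH°_rxn = 629.1 × 37.4 = 23528 kJ/h
Sensible, feed 55.6→25 °C: -2672.8 kJ/h
Outlet flows (mol/h): A 720.9, B 629.1
Sensible, products 25→132 °C: 9393 kJ/h
Q = ΔH = 30249 kJ/h = 8.4024 kW
Heat supplied = 504.14 kJ/min

Q_in = 504 kJ/min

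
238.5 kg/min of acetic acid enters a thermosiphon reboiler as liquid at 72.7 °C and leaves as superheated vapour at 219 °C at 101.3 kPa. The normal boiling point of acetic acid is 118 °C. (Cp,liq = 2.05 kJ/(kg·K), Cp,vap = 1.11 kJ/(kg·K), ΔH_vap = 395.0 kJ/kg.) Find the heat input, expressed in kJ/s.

Q = 2380 kJ/s

liquid 72.7→118 °C: 92.865 kJ/kg
vaporisation at 118 °C: 395 kJ/kg
vapour 118→219 °C: 112.11 kJ/kg
Δh = 92.865 + 395 + 112.11 = 599.98 kJ/kg
Q = ṁ·Δh = 238.5 kg/min × 599.98 kJ/kg = 143090 kJ/min
|Q| = 2384.9 kW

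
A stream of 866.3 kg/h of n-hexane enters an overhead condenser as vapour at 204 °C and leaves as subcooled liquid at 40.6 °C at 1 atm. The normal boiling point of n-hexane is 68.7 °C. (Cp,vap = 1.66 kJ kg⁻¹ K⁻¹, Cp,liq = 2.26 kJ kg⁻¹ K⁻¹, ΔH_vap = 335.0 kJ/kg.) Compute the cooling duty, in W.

vapour 204→68.7 °C: -224.6 kJ/kg
condensation at 68.7 °C: -335 kJ/kg
liquid 68.7→40.6 °C: -63.506 kJ/kg
Δh = -224.6 + -335 + -63.506 = -623.1 kJ/kg
Q = ṁ·Δh = 866.3 kg/h × -623.1 kJ/kg = -539790 kJ/h
|Q| = 149.94 kW = 149940 W

Q_c = 150000 W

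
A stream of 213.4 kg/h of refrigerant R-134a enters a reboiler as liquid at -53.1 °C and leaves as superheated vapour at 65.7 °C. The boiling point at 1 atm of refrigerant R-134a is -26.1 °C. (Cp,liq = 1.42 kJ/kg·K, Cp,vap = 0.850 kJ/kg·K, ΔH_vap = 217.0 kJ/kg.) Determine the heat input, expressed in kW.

Q = 19.8 kW

liquid -53.1→-26.1 °C: 38.34 kJ/kg
vaporisation at -26.1 °C: 217 kJ/kg
vapour -26.1→65.7 °C: 78.03 kJ/kg
Δh = 38.34 + 217 + 78.03 = 333.37 kJ/kg
Q = ṁ·Δh = 213.4 kg/h × 333.37 kJ/kg = 71141 kJ/h
|Q| = 19.761 kW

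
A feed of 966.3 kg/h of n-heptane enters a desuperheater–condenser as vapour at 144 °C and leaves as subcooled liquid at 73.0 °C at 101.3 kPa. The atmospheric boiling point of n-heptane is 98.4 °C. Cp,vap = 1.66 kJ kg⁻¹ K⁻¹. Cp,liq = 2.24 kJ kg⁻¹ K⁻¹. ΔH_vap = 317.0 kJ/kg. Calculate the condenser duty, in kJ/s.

vapour 144→98.4 °C: -75.696 kJ/kg
condensation at 98.4 °C: -317 kJ/kg
liquid 98.4→73.0 °C: -56.896 kJ/kg
Δh = -75.696 + -317 + -56.896 = -449.59 kJ/kg
Q = ṁ·Δh = 966.3 kg/h × -449.59 kJ/kg = -434440 kJ/h
|Q| = 120.68 kW

Q_c = 121 kJ/s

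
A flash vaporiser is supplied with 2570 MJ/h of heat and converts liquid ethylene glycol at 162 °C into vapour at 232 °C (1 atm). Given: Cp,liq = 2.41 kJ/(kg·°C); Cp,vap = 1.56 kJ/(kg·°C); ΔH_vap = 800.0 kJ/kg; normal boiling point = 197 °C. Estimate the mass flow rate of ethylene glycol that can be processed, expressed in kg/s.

Δh = 2.41×(197−162) + 800.0 + 1.56×(232−197) = 938.95 kJ/kg
Q = 2570 MJ/h = 713.89 kJ/s = 713.89 kJ/s
ṁ = Q/Δh = 713.89 / 938.95 = 0.76031 kg/s

ṁ = 0.760 kg/s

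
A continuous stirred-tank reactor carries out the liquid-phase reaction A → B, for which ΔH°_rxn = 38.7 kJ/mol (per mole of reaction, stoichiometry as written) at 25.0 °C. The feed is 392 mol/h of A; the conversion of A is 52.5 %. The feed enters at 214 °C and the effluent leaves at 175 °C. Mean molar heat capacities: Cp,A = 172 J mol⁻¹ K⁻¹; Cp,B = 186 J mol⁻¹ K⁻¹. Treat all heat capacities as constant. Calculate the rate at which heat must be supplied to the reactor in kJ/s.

Q_in = 1.60 kJ/s

Extent of reaction ξ = 0.525 × 392 = 205.8 mol/h
Reaction term: ξ·ΔH°_rxn = 205.8 × 38.7 = 7964.5 kJ/h
Sensible, feed 214→25 °C: -12743 kJ/h
Outlet flows (mol/h): A 186.2, B 205.8
Sensible, products 25→175 °C: 10546 kJ/h
Q = ΔH = 5767.1 kJ/h = 1.602 kW
Heat supplied = 1.602 kJ/s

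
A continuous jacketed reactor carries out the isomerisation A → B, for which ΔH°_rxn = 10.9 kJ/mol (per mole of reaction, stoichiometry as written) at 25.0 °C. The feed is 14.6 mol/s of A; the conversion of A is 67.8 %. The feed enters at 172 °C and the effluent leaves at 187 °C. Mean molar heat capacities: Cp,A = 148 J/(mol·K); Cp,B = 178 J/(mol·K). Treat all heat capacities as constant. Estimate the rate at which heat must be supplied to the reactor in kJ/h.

Q_in = 678000 kJ/h

Extent of reaction ξ = 0.678 × 14.6 = 9.8988 mol/s
Reaction term: ξ·ΔH°_rxn = 9.8988 × 10.9 = 107.9 kJ/s
Sensible, feed 172→25 °C: -317.64 kJ/s
Outlet flows (mol/s): A 4.7012, B 9.8988
Sensible, products 25→187 °C: 398.16 kJ/s
Q = ΔH = 188.42 kJ/s = 188.42 kW
Heat supplied = 678300 kJ/h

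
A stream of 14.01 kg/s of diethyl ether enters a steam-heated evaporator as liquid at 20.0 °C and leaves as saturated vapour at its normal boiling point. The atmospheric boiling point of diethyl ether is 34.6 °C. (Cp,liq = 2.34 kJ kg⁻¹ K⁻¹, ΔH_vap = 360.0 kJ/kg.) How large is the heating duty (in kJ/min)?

Q = 331000 kJ/min

liquid 20.0→34.6 °C: 34.164 kJ/kg
vaporisation at 34.6 °C: 360 kJ/kg
Δh = 34.164 + 360 = 394.16 kJ/kg
Q = ṁ·Δh = 14.01 kg/s × 394.16 kJ/kg = 5522.2 kJ/s
|Q| = 5522.2 kW = 331330 kJ/min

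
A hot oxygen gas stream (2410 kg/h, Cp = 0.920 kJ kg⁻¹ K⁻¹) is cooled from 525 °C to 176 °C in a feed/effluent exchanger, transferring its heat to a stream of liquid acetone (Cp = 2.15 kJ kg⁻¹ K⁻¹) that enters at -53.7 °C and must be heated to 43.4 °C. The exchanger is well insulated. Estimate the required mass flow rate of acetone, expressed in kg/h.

Heat released by hot stream: Q = 2410 × 0.920 × (525 − 176) = 773800 kJ/h
Energy balance on cold side (adiabatic exchanger): Q = ṁ_c·Cp_c·(T_c,out − T_c,in)
ṁ_c = 773800 / [2.15 × (43.4 − -53.7)] = 3706.6 kg/h

ṁ_c = 3710 kg/h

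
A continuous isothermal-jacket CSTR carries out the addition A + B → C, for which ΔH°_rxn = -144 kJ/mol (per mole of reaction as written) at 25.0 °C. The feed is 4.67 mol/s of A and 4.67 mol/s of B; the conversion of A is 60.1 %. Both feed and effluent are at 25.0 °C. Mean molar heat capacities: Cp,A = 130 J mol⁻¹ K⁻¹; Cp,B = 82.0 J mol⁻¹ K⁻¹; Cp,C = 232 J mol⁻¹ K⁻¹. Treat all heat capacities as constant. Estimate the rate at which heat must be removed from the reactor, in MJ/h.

Extent of reaction ξ = 0.601 × 4.67 = 2.8067 mol/s
Reaction term: ξ·ΔH°_rxn = 2.8067 × -144 = -404.16 kJ/s
Q = ΔH = -404.16 kJ/s = -404.16 kW
Heat removed = 1455 MJ/h

Q_out = 1450 MJ/h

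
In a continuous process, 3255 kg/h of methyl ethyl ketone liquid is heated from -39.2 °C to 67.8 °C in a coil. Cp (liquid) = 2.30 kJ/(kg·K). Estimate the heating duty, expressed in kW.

Q = ṁ·Cp·ΔT = 3255 × 2.30 × (67.8 − -39.2) = 801060 kJ/h
Converting: 801060 / 3600 s = 222.52 kW

Q = 223 kW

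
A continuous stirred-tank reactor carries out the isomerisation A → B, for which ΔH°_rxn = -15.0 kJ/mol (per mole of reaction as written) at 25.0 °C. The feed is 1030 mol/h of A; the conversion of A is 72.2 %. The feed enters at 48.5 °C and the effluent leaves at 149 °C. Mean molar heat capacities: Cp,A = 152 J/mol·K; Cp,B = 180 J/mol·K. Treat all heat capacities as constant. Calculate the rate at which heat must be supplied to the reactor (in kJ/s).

Q_in = 1.99 kJ/s

Extent of reaction ξ = 0.722 × 1030 = 743.66 mol/h
Reaction term: ξ·ΔH°_rxn = 743.66 × -15.0 = -11155 kJ/h
Sensible, feed 48.5→25 °C: -3679.2 kJ/h
Outlet flows (mol/h): A 286.34, B 743.66
Sensible, products 25→149 °C: 21995 kJ/h
Q = ΔH = 7161.4 kJ/h = 1.9893 kW
Heat supplied = 1.9893 kJ/s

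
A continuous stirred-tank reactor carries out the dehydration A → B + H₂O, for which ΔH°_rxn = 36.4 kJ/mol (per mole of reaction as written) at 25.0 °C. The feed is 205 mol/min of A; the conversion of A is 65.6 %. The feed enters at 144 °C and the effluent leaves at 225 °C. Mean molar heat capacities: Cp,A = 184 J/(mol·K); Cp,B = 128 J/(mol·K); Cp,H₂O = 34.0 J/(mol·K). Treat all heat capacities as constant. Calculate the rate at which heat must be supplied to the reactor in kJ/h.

Q_in = 442000 kJ/h

Extent of reaction ξ = 0.656 × 205 = 134.48 mol/min
Reaction term: ξ·ΔH°_rxn = 134.48 × 36.4 = 4895.1 kJ/min
Sensible, feed 144→25 °C: -4488.7 kJ/min
Outlet flows (mol/min): A 70.52, B 134.48, H₂O 134.48
Sensible, products 25→225 °C: 6952.3 kJ/min
Q = ΔH = 7358.7 kJ/min = 122.64 kW
Heat supplied = 441520 kJ/h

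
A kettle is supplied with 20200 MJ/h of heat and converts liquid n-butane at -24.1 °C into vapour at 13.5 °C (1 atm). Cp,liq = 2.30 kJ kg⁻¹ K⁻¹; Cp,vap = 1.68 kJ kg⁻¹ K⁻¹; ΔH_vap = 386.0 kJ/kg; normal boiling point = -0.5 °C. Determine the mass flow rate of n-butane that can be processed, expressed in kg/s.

Δh = 2.30×(-0.5−-24.1) + 386.0 + 1.68×(13.5−-0.5) = 463.8 kJ/kg
Q = 20200 MJ/h = 5611.1 kJ/s = 5611.1 kJ/s
ṁ = Q/Δh = 5611.1 / 463.8 = 12.098 kg/s

ṁ = 12.1 kg/s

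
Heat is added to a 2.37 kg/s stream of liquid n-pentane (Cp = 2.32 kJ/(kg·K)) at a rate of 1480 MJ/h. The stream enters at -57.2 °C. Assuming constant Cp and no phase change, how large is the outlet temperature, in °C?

T_out = 17.6 °C

Q = 1480 MJ/h = 411.11 kJ/s
ΔT = Q/(ṁ·Cp) = 411.11/(2.37×2.32) = 74.769 K
T_out = -57.2 + 74.769 = 17.569 °C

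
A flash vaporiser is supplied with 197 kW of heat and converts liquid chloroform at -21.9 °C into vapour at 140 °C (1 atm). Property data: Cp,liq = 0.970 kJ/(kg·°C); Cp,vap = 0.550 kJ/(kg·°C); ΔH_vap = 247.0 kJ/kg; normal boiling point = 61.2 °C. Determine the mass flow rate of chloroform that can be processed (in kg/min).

Δh = 0.970×(61.2−-21.9) + 247.0 + 0.550×(140−61.2) = 370.95 kJ/kg
Q = 197 kW = 197 kJ/s = 11820 kJ/min
ṁ = Q/Δh = 11820 / 370.95 = 31.864 kg/min

ṁ = 31.9 kg/min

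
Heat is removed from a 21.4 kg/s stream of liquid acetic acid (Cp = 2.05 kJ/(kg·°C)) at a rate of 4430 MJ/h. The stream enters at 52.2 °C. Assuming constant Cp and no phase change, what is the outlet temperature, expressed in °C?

T_out = 24.1 °C

Q = 4430 MJ/h = 1230.6 kJ/s
ΔT = Q/(ṁ·Cp) = 1230.6/(21.4×2.05) = 28.05 K
T_out = 52.2 − 28.05 = 24.15 °C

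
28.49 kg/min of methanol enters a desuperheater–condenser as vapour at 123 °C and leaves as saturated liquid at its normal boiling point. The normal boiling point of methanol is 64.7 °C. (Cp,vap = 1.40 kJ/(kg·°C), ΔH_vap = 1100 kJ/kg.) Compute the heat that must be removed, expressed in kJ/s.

Q_c = 561 kJ/s

vapour 123→64.7 °C: -81.62 kJ/kg
condensation at 64.7 °C: -1100 kJ/kg
Δh = -81.62 + -1100 = -1181.6 kJ/kg
Q = ṁ·Δh = 28.49 kg/min × -1181.6 kJ/kg = -33664 kJ/min
|Q| = 561.07 kW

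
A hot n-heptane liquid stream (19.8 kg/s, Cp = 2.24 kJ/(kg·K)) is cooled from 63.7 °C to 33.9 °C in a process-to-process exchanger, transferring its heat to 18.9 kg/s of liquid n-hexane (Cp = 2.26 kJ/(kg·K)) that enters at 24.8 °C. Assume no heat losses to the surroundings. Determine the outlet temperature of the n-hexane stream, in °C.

Heat released by hot stream: Q = 19.8 × 2.24 × (63.7 − 33.9) = 1321.7 kJ/s
Energy balance on cold side (adiabatic exchanger): Q = ṁ_c·Cp_c·(T_c,out − T_c,in)
T_c,out = 24.8 + 1321.7/(18.9 × 2.26) = 55.743 °C

T_c,out = 55.7 °C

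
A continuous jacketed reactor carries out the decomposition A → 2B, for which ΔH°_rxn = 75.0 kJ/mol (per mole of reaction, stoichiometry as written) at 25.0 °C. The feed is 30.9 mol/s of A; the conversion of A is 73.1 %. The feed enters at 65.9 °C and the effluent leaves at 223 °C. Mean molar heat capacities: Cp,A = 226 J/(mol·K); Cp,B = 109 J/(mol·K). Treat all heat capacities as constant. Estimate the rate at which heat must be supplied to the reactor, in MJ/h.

Q_in = 9920 MJ/h

Extent of reaction ξ = 0.731 × 30.9 = 22.588 mol/s
Reaction term: ξ·ΔH°_rxn = 22.588 × 75.0 = 1694.1 kJ/s
Sensible, feed 65.9→25 °C: -285.62 kJ/s
Outlet flows (mol/s): A 8.3121, B 45.176
Sensible, products 25→223 °C: 1346.9 kJ/s
Q = ΔH = 2755.4 kJ/s = 2755.4 kW
Heat supplied = 9919.5 MJ/h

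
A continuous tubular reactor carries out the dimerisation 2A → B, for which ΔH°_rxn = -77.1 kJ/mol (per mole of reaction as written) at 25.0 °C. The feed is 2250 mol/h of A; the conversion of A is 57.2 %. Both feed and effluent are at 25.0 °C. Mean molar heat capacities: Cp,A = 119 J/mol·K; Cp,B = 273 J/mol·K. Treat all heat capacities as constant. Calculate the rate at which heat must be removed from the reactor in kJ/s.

Extent of reaction ξ = 0.572 × 2250 / 2 = 643.5 mol/h
Reaction term: ξ·ΔH°_rxn = 643.5 × -77.1 = -49614 kJ/h
Q = ΔH = -49614 kJ/h = -13.782 kW
Heat removed = 13.782 kJ/s

Q_out = 13.8 kJ/s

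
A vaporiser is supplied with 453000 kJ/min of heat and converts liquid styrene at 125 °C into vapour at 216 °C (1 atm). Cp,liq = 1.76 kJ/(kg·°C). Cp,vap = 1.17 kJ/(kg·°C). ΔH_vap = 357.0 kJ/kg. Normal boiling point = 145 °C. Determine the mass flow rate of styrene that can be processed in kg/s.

ṁ = 15.9 kg/s

Δh = 1.76×(145−125) + 357.0 + 1.17×(216−145) = 475.27 kJ/kg
Q = 453000 kJ/min = 7550 kJ/s = 7550 kJ/s
ṁ = Q/Δh = 7550 / 475.27 = 15.886 kg/s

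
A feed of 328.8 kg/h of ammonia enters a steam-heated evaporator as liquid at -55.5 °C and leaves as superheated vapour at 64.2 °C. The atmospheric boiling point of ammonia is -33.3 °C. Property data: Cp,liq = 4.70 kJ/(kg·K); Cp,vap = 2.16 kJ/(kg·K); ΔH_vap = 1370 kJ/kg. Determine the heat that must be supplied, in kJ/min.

Q = 9230 kJ/min

liquid -55.5→-33.3 °C: 104.34 kJ/kg
vaporisation at -33.3 °C: 1370 kJ/kg
vapour -33.3→64.2 °C: 210.6 kJ/kg
Δh = 104.34 + 1370 + 210.6 = 1684.9 kJ/kg
Q = ṁ·Δh = 328.8 kg/h × 1684.9 kJ/kg = 554010 kJ/h
|Q| = 153.89 kW = 9233.5 kJ/min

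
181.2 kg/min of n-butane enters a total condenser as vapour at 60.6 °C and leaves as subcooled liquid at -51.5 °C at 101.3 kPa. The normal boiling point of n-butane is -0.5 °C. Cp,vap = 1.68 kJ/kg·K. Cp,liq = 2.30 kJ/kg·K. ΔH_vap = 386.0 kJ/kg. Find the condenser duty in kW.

Q_c = 1830 kW

vapour 60.6→-0.5 °C: -102.65 kJ/kg
condensation at -0.5 °C: -386 kJ/kg
liquid -0.5→-51.5 °C: -117.3 kJ/kg
Δh = -102.65 + -386 + -117.3 = -605.95 kJ/kg
Q = ṁ·Δh = 181.2 kg/min × -605.95 kJ/kg = -109800 kJ/min
|Q| = 1830 kW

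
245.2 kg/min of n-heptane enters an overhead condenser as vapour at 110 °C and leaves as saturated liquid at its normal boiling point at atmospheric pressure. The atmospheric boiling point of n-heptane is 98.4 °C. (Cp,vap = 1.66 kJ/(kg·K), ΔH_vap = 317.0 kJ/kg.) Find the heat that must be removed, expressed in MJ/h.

vapour 110→98.4 °C: -19.256 kJ/kg
condensation at 98.4 °C: -317 kJ/kg
Δh = -19.256 + -317 = -336.26 kJ/kg
Q = ṁ·Δh = 245.2 kg/min × -336.26 kJ/kg = -82450 kJ/min
|Q| = 1374.2 kW = 4947 MJ/h

Q_c = 4950 MJ/h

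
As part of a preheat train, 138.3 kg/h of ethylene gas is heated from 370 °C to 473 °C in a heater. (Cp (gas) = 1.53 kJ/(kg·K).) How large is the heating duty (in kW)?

Q = 6.05 kW

Q = ṁ·Cp·ΔT = 138.3 × 1.53 × (473 − 370) = 21795 kJ/h
Converting: 21795 / 3600 s = 6.0541 kW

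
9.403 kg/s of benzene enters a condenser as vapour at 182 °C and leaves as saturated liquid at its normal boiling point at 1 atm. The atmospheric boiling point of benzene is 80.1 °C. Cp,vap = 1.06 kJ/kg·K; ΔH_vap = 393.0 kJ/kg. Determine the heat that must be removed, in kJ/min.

vapour 182→80.1 °C: -108.01 kJ/kg
condensation at 80.1 °C: -393 kJ/kg
Δh = -108.01 + -393 = -501.01 kJ/kg
Q = ṁ·Δh = 9.403 kg/s × -501.01 kJ/kg = -4711 kJ/s
|Q| = 4711 kW = 282660 kJ/min

Q_c = 283000 kJ/min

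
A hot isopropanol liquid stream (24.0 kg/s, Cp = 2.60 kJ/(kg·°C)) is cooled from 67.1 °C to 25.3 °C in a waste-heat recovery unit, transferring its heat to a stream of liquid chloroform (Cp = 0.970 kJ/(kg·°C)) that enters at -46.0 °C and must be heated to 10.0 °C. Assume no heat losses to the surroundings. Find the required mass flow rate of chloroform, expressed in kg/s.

ṁ_c = 48.0 kg/s

Heat released by hot stream: Q = 24.0 × 2.60 × (67.1 − 25.3) = 2608.3 kJ/s
Energy balance on cold side (adiabatic exchanger): Q = ṁ_c·Cp_c·(T_c,out − T_c,in)
ṁ_c = 2608.3 / [0.970 × (10.0 − -46.0)] = 48.018 kg/s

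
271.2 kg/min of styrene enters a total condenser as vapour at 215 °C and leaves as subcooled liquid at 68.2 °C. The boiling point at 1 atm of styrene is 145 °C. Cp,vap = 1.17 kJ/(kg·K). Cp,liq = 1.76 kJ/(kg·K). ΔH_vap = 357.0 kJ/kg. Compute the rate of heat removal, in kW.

Q_c = 2590 kW

vapour 215→145 °C: -81.9 kJ/kg
condensation at 145 °C: -357 kJ/kg
liquid 145→68.2 °C: -135.17 kJ/kg
Δh = -81.9 + -357 + -135.17 = -574.07 kJ/kg
Q = ṁ·Δh = 271.2 kg/min × -574.07 kJ/kg = -155690 kJ/min
|Q| = 2594.8 kW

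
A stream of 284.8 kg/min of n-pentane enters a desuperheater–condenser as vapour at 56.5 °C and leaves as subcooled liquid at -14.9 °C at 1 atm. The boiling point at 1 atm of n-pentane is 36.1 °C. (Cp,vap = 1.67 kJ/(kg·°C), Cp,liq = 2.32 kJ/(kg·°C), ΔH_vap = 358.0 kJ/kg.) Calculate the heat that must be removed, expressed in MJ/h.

vapour 56.5→36.1 °C: -34.068 kJ/kg
condensation at 36.1 °C: -358 kJ/kg
liquid 36.1→-14.9 °C: -118.32 kJ/kg
Δh = -34.068 + -358 + -118.32 = -510.39 kJ/kg
Q = ṁ·Δh = 284.8 kg/min × -510.39 kJ/kg = -145360 kJ/min
|Q| = 2422.6 kW = 8721.5 MJ/h

Q_c = 8720 MJ/h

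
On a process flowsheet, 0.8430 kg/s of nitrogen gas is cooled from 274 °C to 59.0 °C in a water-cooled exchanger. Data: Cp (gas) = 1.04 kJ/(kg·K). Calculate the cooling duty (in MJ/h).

Q_c = 679 MJ/h

Q = ṁ·Cp·ΔT = 0.8430 × 1.04 × (59.0 − 274) = -188.49 kJ/s
Cooling duty = 678.58 MJ/h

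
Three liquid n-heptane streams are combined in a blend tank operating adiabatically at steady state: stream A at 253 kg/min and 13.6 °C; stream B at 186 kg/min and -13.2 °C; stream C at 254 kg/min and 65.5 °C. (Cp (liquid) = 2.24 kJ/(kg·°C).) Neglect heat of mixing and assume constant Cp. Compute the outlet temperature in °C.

No heat crosses the boundary, so H_out = H_in.
T_out = Σ ṁᵢCp,ᵢTᵢ / Σ ṁᵢCp,ᵢ
      = 39475 / 1552.3 = 25.429 °C

T_out = 25.4 °C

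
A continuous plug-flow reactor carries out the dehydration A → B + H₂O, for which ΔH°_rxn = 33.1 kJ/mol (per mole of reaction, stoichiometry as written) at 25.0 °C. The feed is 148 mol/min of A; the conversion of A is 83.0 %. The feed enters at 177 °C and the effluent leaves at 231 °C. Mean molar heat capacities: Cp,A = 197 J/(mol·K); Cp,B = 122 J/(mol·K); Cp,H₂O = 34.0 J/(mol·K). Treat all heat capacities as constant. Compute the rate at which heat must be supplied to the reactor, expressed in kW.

Q_in = 76.7 kW

Extent of reaction ξ = 0.830 × 148 = 122.84 mol/min
Reaction term: ξ·ΔH°_rxn = 122.84 × 33.1 = 4066 kJ/min
Sensible, feed 177→25 °C: -4431.7 kJ/min
Outlet flows (mol/min): A 25.16, B 122.84, H₂O 122.84
Sensible, products 25→231 °C: 4968.6 kJ/min
Q = ΔH = 4602.9 kJ/min = 76.715 kW
Heat supplied = 76.715 kW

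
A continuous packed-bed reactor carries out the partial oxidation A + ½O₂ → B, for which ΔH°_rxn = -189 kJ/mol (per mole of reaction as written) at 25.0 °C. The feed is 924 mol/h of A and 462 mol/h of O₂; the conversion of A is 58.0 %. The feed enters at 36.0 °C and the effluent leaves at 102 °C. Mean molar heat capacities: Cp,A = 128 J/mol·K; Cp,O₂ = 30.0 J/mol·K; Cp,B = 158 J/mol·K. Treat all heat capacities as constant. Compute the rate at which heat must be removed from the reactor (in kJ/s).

Extent of reaction ξ = 0.580 × 924 = 535.92 mol/h
Reaction term: ξ·ΔH°_rxn = 535.92 × -189 = -101290 kJ/h
Sensible, feed 36.0→25 °C: -1453.5 kJ/h
Outlet flows (mol/h): A 388.08, O₂ 194.04, B 535.92
Sensible, products 25→102 °C: 10793 kJ/h
Q = ΔH = -91949 kJ/h = -25.541 kW
Heat removed = 25.541 kJ/s

Q_out = 25.5 kJ/s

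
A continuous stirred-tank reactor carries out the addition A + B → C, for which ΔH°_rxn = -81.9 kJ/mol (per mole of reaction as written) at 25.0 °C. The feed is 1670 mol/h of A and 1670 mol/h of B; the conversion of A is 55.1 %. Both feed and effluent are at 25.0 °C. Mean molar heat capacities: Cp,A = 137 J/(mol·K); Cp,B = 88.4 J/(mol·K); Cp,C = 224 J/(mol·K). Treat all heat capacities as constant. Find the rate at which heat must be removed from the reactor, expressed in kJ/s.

Extent of reaction ξ = 0.551 × 1670 = 920.17 mol/h
Reaction term: ξ·ΔH°_rxn = 920.17 × -81.9 = -75362 kJ/h
Q = ΔH = -75362 kJ/h = -20.934 kW
Heat removed = 20.934 kJ/s

Q_out = 20.9 kJ/s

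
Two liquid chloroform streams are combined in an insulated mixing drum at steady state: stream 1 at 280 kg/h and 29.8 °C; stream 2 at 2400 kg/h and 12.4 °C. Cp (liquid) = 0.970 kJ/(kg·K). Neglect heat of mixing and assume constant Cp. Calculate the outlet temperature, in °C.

T_out = 14.2 °C

Adiabatic, steady state ⇒ Σ ṁᵢCp,ᵢ(T_out − Tᵢ) = 0
T_out = Σ ṁᵢCp,ᵢTᵢ / Σ ṁᵢCp,ᵢ
      = 36961 / 2599.6 = 14.218 °C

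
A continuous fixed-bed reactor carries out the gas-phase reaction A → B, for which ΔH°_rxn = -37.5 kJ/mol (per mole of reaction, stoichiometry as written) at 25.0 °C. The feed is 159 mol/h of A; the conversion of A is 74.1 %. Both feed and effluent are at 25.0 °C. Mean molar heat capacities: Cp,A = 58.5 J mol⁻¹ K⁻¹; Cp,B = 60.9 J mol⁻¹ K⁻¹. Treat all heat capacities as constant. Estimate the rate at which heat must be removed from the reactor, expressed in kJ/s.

Q_out = 1.23 kJ/s

Extent of reaction ξ = 0.741 × 159 = 117.82 mol/h
Reaction term: ξ·ΔH°_rxn = 117.82 × -37.5 = -4418.2 kJ/h
Q = ΔH = -4418.2 kJ/h = -1.2273 kW
Heat removed = 1.2273 kJ/s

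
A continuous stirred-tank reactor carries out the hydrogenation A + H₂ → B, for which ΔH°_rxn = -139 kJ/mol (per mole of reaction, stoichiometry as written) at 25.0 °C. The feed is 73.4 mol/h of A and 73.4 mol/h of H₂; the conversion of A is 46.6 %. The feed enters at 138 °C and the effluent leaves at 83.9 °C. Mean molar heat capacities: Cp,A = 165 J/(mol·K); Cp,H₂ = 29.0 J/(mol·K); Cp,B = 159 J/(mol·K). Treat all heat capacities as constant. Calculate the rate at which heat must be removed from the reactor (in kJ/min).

Extent of reaction ξ = 0.466 × 73.4 = 34.204 mol/h
Reaction term: ξ·ΔH°_rxn = 34.204 × -139 = -4754.4 kJ/h
Sensible, feed 138→25 °C: -1609.1 kJ/h
Outlet flows (mol/h): A 39.196, H₂ 39.196, B 34.204
Sensible, products 25→83.9 °C: 768.2 kJ/h
Q = ΔH = -5595.3 kJ/h = -1.5542 kW
Heat removed = 93.255 kJ/min

Q_out = 93.3 kJ/min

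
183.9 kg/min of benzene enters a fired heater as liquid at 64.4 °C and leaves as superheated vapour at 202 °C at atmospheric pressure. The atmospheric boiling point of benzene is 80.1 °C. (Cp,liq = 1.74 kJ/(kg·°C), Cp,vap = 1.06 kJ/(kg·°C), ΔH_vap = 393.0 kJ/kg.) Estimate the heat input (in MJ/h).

Q = 6060 MJ/h

liquid 64.4→80.1 °C: 27.318 kJ/kg
vaporisation at 80.1 °C: 393 kJ/kg
vapour 80.1→202 °C: 129.21 kJ/kg
Δh = 27.318 + 393 + 129.21 = 549.53 kJ/kg
Q = ṁ·Δh = 183.9 kg/min × 549.53 kJ/kg = 101060 kJ/min
|Q| = 1684.3 kW = 6063.5 MJ/h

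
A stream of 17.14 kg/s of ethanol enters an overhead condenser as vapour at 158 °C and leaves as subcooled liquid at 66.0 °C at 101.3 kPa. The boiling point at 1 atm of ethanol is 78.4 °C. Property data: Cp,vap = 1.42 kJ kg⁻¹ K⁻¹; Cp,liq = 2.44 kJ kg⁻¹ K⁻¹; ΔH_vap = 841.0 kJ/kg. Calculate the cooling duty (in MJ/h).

vapour 158→78.4 °C: -113.03 kJ/kg
condensation at 78.4 °C: -841 kJ/kg
liquid 78.4→66.0 °C: -30.256 kJ/kg
Δh = -113.03 + -841 + -30.256 = -984.29 kJ/kg
Q = ṁ·Δh = 17.14 kg/s × -984.29 kJ/kg = -16871 kJ/s
|Q| = 16871 kW = 60735 MJ/h

Q_c = 60700 MJ/h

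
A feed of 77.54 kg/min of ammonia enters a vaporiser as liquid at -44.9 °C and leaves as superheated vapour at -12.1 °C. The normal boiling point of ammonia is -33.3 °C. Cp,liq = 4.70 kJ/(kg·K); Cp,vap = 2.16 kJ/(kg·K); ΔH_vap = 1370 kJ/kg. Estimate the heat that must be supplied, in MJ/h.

Q = 6840 MJ/h

liquid -44.9→-33.3 °C: 54.52 kJ/kg
vaporisation at -33.3 °C: 1370 kJ/kg
vapour -33.3→-12.1 °C: 45.792 kJ/kg
Δh = 54.52 + 1370 + 45.792 = 1470.3 kJ/kg
Q = ṁ·Δh = 77.54 kg/min × 1470.3 kJ/kg = 114010 kJ/min
|Q| = 1900.1 kW = 6840.5 MJ/h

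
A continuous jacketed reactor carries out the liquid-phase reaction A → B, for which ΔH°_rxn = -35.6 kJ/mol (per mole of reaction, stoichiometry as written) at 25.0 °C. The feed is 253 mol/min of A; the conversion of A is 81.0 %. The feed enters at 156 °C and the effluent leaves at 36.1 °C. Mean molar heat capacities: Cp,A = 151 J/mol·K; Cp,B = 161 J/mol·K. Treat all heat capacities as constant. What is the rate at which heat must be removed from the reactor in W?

Q_out = 198000 W

Extent of reaction ξ = 0.810 × 253 = 204.93 mol/min
Reaction term: ξ·ΔH°_rxn = 204.93 × -35.6 = -7295.5 kJ/min
Sensible, feed 156→25 °C: -5004.6 kJ/min
Outlet flows (mol/min): A 48.07, B 204.93
Sensible, products 25→36.1 °C: 446.8 kJ/min
Q = ΔH = -11853 kJ/min = -197.56 kW
Heat removed = 197560 W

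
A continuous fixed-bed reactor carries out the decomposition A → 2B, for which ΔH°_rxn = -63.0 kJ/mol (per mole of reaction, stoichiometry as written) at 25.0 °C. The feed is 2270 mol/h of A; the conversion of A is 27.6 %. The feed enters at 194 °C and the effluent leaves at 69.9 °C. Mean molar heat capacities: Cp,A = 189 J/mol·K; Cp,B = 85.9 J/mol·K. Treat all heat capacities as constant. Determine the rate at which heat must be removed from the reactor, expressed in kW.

Extent of reaction ξ = 0.276 × 2270 = 626.52 mol/h
Reaction term: ξ·ΔH°_rxn = 626.52 × -63.0 = -39471 kJ/h
Sensible, feed 194→25 °C: -72506 kJ/h
Outlet flows (mol/h): A 1643.5, B 1253
Sensible, products 25→69.9 °C: 18780 kJ/h
Q = ΔH = -93197 kJ/h = -25.888 kW
Heat removed = 25.888 kW

Q_out = 25.9 kW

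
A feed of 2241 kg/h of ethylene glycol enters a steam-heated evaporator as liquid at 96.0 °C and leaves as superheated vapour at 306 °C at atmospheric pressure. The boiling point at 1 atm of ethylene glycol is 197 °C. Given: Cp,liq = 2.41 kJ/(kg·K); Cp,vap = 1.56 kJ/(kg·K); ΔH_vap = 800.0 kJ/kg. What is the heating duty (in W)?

Q = 755000 W

liquid 96.0→197 °C: 243.41 kJ/kg
vaporisation at 197 °C: 800 kJ/kg
vapour 197→306 °C: 170.04 kJ/kg
Δh = 243.41 + 800 + 170.04 = 1213.5 kJ/kg
Q = ṁ·Δh = 2241 kg/h × 1213.5 kJ/kg = 2.7193e+06 kJ/h
|Q| = 755.37 kW = 755370 W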